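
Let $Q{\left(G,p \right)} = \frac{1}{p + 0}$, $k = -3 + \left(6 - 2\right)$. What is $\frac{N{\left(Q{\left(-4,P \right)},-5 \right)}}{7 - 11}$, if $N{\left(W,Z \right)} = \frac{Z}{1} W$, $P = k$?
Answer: $\frac{5}{4} \approx 1.25$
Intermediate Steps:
$k = 1$ ($k = -3 + \left(6 - 2\right) = -3 + 4 = 1$)
$P = 1$
$Q{\left(G,p \right)} = \frac{1}{p}$
$N{\left(W,Z \right)} = W Z$ ($N{\left(W,Z \right)} = Z 1 W = Z W = W Z$)
$\frac{N{\left(Q{\left(-4,P \right)},-5 \right)}}{7 - 11} = \frac{1^{-1} \left(-5\right)}{7 - 11} = \frac{1 \left(-5\right)}{-4} = \left(-5\right) \left(- \frac{1}{4}\right) = \frac{5}{4}$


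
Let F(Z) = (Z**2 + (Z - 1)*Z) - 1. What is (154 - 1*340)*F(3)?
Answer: -2604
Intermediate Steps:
F(Z) = -1 + Z**2 + Z*(-1 + Z) (F(Z) = (Z**2 + (-1 + Z)*Z) - 1 = (Z**2 + Z*(-1 + Z)) - 1 = -1 + Z**2 + Z*(-1 + Z))
(154 - 1*340)*F(3) = (154 - 1*340)*(-1 - 1*3 + 2*3**2) = (154 - 340)*(-1 - 3 + 2*9) = -186*(-1 - 3 + 18) = -186*14 = -2604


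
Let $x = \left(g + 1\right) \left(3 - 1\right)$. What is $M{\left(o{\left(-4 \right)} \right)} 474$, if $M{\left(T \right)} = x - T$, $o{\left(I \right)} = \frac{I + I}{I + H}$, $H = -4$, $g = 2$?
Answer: $2370$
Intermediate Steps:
$x = 6$ ($x = \left(2 + 1\right) \left(3 - 1\right) = 3 \cdot 2 = 6$)
$o{\left(I \right)} = \frac{2 I}{-4 + I}$ ($o{\left(I \right)} = \frac{I + I}{I - 4} = \frac{2 I}{-4 + I}$)
$M{\left(T \right)} = 6 - T$
$M{\left(o{\left(-4 \right)} \right)} 474 = \left(6 - 2 \left(-4\right) \frac{1}{-4 - 4}\right) 474 = \left(6 - 2 \left(-4\right) \frac{1}{-8}\right) 474 = \left(6 - 2 \left(-4\right) \left(- \frac{1}{8}\right)\right) 474 = \left(6 - 1\right) 474 = 5 \cdot 474 = 2370$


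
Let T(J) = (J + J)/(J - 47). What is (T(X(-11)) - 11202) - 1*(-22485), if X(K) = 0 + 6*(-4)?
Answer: 801141/71 ≈ 11284.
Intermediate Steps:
X(K) = -24 (X(K) = 0 - 24 = -24)
T(J) = 2*J/(-47 + J) (T(J) = (2*J)/(-47 + J) = 2*J/(-47 + J))
(T(X(-11)) - 11202) - 1*(-22485) = (2*(-24)/(-47 - 24) - 11202) - 1*(-22485) = (2*(-24)/(-71) - 11202) + 22485 = (2*(-24)*(-1/71) - 11202) + 22485 = (48/71 - 11202) + 22485 = -795294/71 + 22485 = 801141/71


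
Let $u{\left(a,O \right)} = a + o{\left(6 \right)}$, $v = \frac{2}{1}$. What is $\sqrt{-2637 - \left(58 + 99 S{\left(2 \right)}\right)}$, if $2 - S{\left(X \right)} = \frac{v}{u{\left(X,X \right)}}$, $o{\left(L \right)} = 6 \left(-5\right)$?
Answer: $\frac{i \sqrt{568414}}{14} \approx 53.852 i$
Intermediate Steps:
$v = 2$ ($v = 2 \cdot 1 = 2$)
$o{\left(L \right)} = -30$
$u{\left(a,O \right)} = -30 + a$ ($u{\left(a,O \right)} = a - 30 = -30 + a$)
$S{\left(X \right)} = 2 - \frac{2}{-30 + X}$
$\sqrt{-2637 - \left(58 + 99 S{\left(2 \right)}\right)} = \sqrt{-2637 - \left(58 + 99 \frac{2 \left(-31 + 2\right)}{-30 + 2}\right)} = \sqrt{-2637 - \left(58 + 99 \cdot 2 \frac{1}{-28} \left(-29\right)\right)} = \sqrt{-2637 - \left(58 + 99 \cdot 2 \left(- \frac{1}{28}\right) \left(-29\right)\right)} = \sqrt{-2637 - \frac{3683}{14}} = \sqrt{- \frac{40601}{14}} = \frac{i \sqrt{568414}}{14}$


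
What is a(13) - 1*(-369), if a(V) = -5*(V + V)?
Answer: 239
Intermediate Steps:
a(V) = -10*V
a(13) - 1*(-369) = -10*13 - 1*(-369) = -130 + 369 = 239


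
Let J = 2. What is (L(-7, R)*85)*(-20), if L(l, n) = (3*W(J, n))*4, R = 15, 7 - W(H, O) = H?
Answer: -102000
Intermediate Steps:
W(H, O) = 7 - H
L(l, n) = 60 (L(l, n) = (3*(7 - 1*2))*4 = (3*(7 - 2))*4 = (3*5)*4 = 15*4 = 60)
(L(-7, R)*85)*(-20) = (60*85)*(-20) = 5100*(-20) = -102000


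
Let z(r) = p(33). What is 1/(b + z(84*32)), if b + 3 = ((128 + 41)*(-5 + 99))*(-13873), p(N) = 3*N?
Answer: -1/220386382 ≈ -4.5375e-9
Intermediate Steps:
z(r) = 99 (z(r) = 3*33 = 99)
b = -220386481 (b = -3 + ((128 + 41)*(-5 + 99))*(-13873) = -3 + (169*94)*(-13873) = -3 + 15886*(-13873) = -3 - 220386478 = -220386481)
1/(b + z(84*32)) = 1/(-220386481 + 99) = 1/(-220386382) = -1/220386382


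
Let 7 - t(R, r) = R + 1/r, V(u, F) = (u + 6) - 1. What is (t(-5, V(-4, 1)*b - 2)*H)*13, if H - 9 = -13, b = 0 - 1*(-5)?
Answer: -1820/3 ≈ -606.67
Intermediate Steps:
b = 5 (b = 0 + 5 = 5)
V(u, F) = 5 + u (V(u, F) = (6 + u) - 1 = 5 + u)
H = -4 (H = 9 - 13 = -4)
t(R, r) = 7 - R - 1/r (t(R, r) = 7 - (R + 1/r) = 7 + (-R - 1/r) = 7 - R - 1/r)
(t(-5, V(-4, 1)*b - 2)*H)*13 = ((7 - 1*(-5) - 1/((5 - 4)*5 - 2))*(-4))*13 = ((7 + 5 - 1/(1*5 - 2))*(-4))*13 = ((7 + 5 - 1/(5 - 2))*(-4))*13 = ((7 + 5 - 1/3)*(-4))*13 = ((7 + 5 - 1*⅓)*(-4))*13 = ((7 + 5 - ⅓)*(-4))*13 = ((35/3)*(-4))*13 = -140/3*13 = -1820/3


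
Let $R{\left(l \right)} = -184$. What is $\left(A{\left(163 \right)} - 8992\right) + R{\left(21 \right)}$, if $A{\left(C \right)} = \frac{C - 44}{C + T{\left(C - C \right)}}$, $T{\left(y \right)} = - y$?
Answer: $- \frac{1495569}{163} \approx -9175.3$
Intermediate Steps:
$A{\left(C \right)} = \frac{-44 + C}{C}$ ($A{\left(C \right)} = \frac{C - 44}{C - \left(C - C\right)} = \frac{-44 + C}{C - 0} = \frac{-44 + C}{C + 0} = \frac{-44 + C}{C}$)
$\left(A{\left(163 \right)} - 8992\right) + R{\left(21 \right)} = \left(\frac{-44 + 163}{163} - 8992\right) - 184 = \left(\frac{1}{163} \cdot 119 - 8992\right) - 184 = \left(\frac{119}{163} - 8992\right) - 184 = - \frac{1465577}{163} - 184 = - \frac{1495569}{163}$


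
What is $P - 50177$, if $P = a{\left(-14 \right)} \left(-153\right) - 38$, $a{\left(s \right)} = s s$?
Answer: $-80203$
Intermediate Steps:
$a{\left(s \right)} = s^{2}$
$P = -30026$ ($P = \left(-14\right)^{2} \left(-153\right) - 38 = 196 \left(-153\right) - 38 = -29988 - 38 = -30026$)
$P - 50177 = -30026 - 50177 = -80203$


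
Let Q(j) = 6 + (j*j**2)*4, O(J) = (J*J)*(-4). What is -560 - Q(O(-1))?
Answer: -310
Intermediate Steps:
O(J) = -4*J**2 (O(J) = J**2*(-4) = -4*J**2)
Q(j) = 6 + 4*j**3 (Q(j) = 6 + j**3*4 = 6 + 4*j**3)
-560 - Q(O(-1)) = -560 - (6 + 4*(-4*(-1)**2)**3) = -560 - (6 + 4*(-4*1)**3) = -560 - (6 + 4*(-4)**3) = -560 - (6 + 4*(-64)) = -560 - (6 - 256) = -560 - 1*(-250) = -560 + 250 = -310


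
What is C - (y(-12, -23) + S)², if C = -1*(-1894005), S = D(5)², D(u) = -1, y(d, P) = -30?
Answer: 1893164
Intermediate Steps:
S = 1 (S = (-1)² = 1)
C = 1894005
C - (y(-12, -23) + S)² = 1894005 - (-30 + 1)² = 1894005 - 1*(-29)² = 1894005 - 1*841 = 1894005 - 841 = 1893164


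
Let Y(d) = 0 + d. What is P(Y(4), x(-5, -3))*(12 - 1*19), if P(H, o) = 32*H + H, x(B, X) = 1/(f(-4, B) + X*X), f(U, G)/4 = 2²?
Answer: -924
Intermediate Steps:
f(U, G) = 16 (f(U, G) = 4*2² = 4*4 = 16)
Y(d) = d
x(B, X) = 1/(16 + X²) (x(B, X) = 1/(16 + X*X) = 1/(16 + X²))
P(H, o) = 33*H
P(Y(4), x(-5, -3))*(12 - 1*19) = (33*4)*(12 - 1*19) = 132*(12 - 19) = 132*(-7) = -924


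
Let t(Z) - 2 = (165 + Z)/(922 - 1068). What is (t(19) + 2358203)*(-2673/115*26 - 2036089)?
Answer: -40320663070310909/8395 ≈ -4.8029e+12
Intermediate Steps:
t(Z) = 127/146 - Z/146 (t(Z) = 2 + (165 + Z)/(922 - 1068) = 2 + (165 + Z)/(-146) = 2 + (165 + Z)*(-1/146) = 2 + (-165/146 - Z/146) = 127/146 - Z/146)
(t(19) + 2358203)*(-2673/115*26 - 2036089) = ((127/146 - 1/146*19) + 2358203)*(-2673/115*26 - 2036089) = ((127/146 - 19/146) + 2358203)*(-2673/115*26 - 2036089) = (54/73 + 2358203)*(-81*33/115*26 - 2036089) = 172148873*(-2673/115*26 - 2036089)/73 = 172148873*(-69498/115 - 2036089)/73 = (172148873/73)*(-234219733/115) = -40320663070310909/8395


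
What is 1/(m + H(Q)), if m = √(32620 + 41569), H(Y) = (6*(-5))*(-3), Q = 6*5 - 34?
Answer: -90/66089 + √74189/66089 ≈ 0.0027596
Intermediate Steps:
Q = -4 (Q = 30 - 34 = -4)
H(Y) = 90 (H(Y) = -30*(-3) = 90)
m = √74189 ≈ 272.38
1/(m + H(Q)) = 1/(√74189 + 90) = 1/(90 + √74189)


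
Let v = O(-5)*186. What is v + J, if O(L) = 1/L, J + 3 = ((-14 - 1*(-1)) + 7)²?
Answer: -21/5 ≈ -4.2000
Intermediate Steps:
J = 33 (J = -3 + ((-14 - 1*(-1)) + 7)² = -3 + ((-14 + 1) + 7)² = -3 + (-13 + 7)² = -3 + (-6)² = -3 + 36 = 33)
v = -186/5 (v = 186/(-5) = -⅕*186 = -186/5 ≈ -37.200)
v + J = -186/5 + 33 = -21/5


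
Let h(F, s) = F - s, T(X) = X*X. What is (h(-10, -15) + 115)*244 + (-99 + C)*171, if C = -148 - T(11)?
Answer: -33648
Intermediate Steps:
T(X) = X²
C = -269 (C = -148 - 1*11² = -148 - 1*121 = -148 - 121 = -269)
(h(-10, -15) + 115)*244 + (-99 + C)*171 = ((-10 - 1*(-15)) + 115)*244 + (-99 - 269)*171 = ((-10 + 15) + 115)*244 - 368*171 = (5 + 115)*244 - 62928 = 120*244 - 62928 = 29280 - 62928 = -33648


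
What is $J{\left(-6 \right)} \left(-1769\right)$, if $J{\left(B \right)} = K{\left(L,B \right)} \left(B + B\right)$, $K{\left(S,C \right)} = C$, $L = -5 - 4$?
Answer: $-127368$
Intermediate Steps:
$L = -9$
$J{\left(B \right)} = 2 B^{2}$ ($J{\left(B \right)} = B \left(B + B\right) = B 2 B = 2 B^{2}$)
$J{\left(-6 \right)} \left(-1769\right) = 2 \left(-6\right)^{2} \left(-1769\right) = 2 \cdot 36 \left(-1769\right) = 72 \left(-1769\right) = -127368$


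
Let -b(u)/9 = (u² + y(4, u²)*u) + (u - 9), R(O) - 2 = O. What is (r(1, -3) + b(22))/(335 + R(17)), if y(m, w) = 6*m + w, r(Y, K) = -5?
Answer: -52531/177 ≈ -296.79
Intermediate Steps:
R(O) = 2 + O
y(m, w) = w + 6*m
b(u) = 81 - 9*u - 9*u² - 9*u*(24 + u²) (b(u) = -9*((u² + (u² + 6*4)*u) + (u - 9)) = -9*((u² + (u² + 24)*u) + (-9 + u)) = -9*((u² + (24 + u²)*u) + (-9 + u)) = -9*((u² + u*(24 + u²)) + (-9 + u)) = -9*(-9 + u + u² + u*(24 + u²)) = 81 - 9*u - 9*u² - 9*u*(24 + u²))
(r(1, -3) + b(22))/(335 + R(17)) = (-5 + (81 - 225*22 - 9*22² - 9*22³))/(335 + (2 + 17)) = (-5 + (81 - 4950 - 9*484 - 9*10648))/(335 + 19) = (-5 + (81 - 4950 - 4356 - 95832))/354 = (-5 - 105057)*(1/354) = -105062*1/354 = -52531/177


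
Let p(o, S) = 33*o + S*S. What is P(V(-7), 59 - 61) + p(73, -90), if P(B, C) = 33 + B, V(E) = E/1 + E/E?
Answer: 10536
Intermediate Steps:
p(o, S) = S² + 33*o (p(o, S) = 33*o + S² = S² + 33*o)
V(E) = 1 + E (V(E) = E*1 + 1 = E + 1 = 1 + E)
P(V(-7), 59 - 61) + p(73, -90) = (33 + (1 - 7)) + ((-90)² + 33*73) = (33 - 6) + (8100 + 2409) = 27 + 10509 = 10536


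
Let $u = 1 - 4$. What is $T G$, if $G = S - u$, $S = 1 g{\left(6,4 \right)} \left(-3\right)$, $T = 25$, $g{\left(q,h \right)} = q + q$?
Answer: $-825$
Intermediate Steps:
$g{\left(q,h \right)} = 2 q$
$S = -36$ ($S = 1 \cdot 2 \cdot 6 \left(-3\right) = 1 \cdot 12 \left(-3\right) = 12 \left(-3\right) = -36$)
$u = -3$ ($u = 1 - 4 = -3$)
$G = -33$ ($G = -36 - -3 = -36 + 3 = -33$)
$T G = 25 \left(-33\right) = -825$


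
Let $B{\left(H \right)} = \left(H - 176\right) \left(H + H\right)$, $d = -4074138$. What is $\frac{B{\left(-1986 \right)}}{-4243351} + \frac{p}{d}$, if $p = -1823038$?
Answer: $- \frac{13625361642847}{8643998778219} \approx -1.5763$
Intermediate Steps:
$B{\left(H \right)} = 2 H \left(-176 + H\right)$ ($B{\left(H \right)} = \left(-176 + H\right) 2 H = 2 H \left(-176 + H\right)$)
$\frac{B{\left(-1986 \right)}}{-4243351} + \frac{p}{d} = \frac{2 \left(-1986\right) \left(-176 - 1986\right)}{-4243351} - \frac{1823038}{-4074138} = 2 \left(-1986\right) \left(-2162\right) \left(- \frac{1}{4243351}\right) - - \frac{911519}{2037069} = 8587464 \left(- \frac{1}{4243351}\right) + \frac{911519}{2037069} = - \frac{8587464}{4243351} + \frac{911519}{2037069} = - \frac{13625361642847}{8643998778219}$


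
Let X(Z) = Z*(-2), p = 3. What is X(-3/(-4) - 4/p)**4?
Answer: 2401/1296 ≈ 1.8526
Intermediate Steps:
X(Z) = -2*Z
X(-3/(-4) - 4/p)**4 = (-2*(-3/(-4) - 4/3))**4 = (-2*(-3*(-1/4) - 4*1/3))**4 = (-2*(3/4 - 4/3))**4 = (-2*(-7/12))**4 = (7/6)**4 = 2401/1296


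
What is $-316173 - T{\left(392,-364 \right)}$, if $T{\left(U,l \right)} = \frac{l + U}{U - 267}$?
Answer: $- \frac{39521653}{125} \approx -3.1617 \cdot 10^{5}$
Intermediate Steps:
$T{\left(U,l \right)} = \frac{U + l}{-267 + U}$ ($T{\left(U,l \right)} = \frac{U + l}{U - 267} = \frac{U + l}{-267 + U}$)
$-316173 - T{\left(392,-364 \right)} = -316173 - \frac{392 - 364}{-267 + 392} = -316173 - \frac{1}{125} \cdot 28 = -316173 - \frac{28}{125} = - \frac{39521653}{125}$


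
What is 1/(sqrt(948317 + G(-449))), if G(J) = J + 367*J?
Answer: sqrt(783085)/783085 ≈ 0.0011300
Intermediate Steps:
G(J) = 368*J
1/(sqrt(948317 + G(-449))) = 1/(sqrt(948317 + 368*(-449))) = 1/(sqrt(948317 - 165232)) = 1/(sqrt(783085)) = sqrt(783085)/783085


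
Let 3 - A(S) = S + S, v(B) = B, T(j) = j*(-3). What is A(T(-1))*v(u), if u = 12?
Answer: -36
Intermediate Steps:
T(j) = -3*j
A(S) = 3 - 2*S (A(S) = 3 - (S + S) = 3 - 2*S)
A(T(-1))*v(u) = (3 - (-6)*(-1))*12 = (3 - 2*3)*12 = (3 - 6)*12 = -3*12 = -36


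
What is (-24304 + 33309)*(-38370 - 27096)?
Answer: -589521330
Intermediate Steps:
(-24304 + 33309)*(-38370 - 27096) = 9005*(-65466) = -589521330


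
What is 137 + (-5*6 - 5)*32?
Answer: -983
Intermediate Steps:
137 + (-5*6 - 5)*32 = 137 + (-30 - 5)*32 = 137 - 35*32 = 137 - 1120 = -983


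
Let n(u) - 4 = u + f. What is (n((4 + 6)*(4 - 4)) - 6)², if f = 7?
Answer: 25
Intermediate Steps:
n(u) = 11 + u (n(u) = 4 + (u + 7) = 4 + (7 + u) = 11 + u)
(n((4 + 6)*(4 - 4)) - 6)² = ((11 + (4 + 6)*(4 - 4)) - 6)² = ((11 + 10*0) - 6)² = ((11 + 0) - 6)² = (11 - 6)² = 5² = 25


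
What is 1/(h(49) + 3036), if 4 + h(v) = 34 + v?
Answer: 1/3115 ≈ 0.00032103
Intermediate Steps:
h(v) = 30 + v (h(v) = -4 + (34 + v) = 30 + v)
1/(h(49) + 3036) = 1/((30 + 49) + 3036) = 1/(79 + 3036) = 1/3115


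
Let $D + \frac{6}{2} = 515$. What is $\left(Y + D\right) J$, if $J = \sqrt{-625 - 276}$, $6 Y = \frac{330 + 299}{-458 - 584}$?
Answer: $\frac{3200395 i \sqrt{901}}{6252} \approx 15366.0 i$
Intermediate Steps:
$D = 512$ ($D = -3 + 515 = 512$)
$Y = - \frac{629}{6252}$ ($Y = \frac{\left(330 + 299\right) \frac{1}{-458 - 584}}{6} = \frac{629 \frac{1}{-1042}}{6} = \frac{629 \left(- \frac{1}{1042}\right)}{6} = \frac{1}{6} \left(- \frac{629}{1042}\right) = - \frac{629}{6252} \approx -0.10061$)
$J = i \sqrt{901}$ ($J = \sqrt{-901} = i \sqrt{901} \approx 30.017 i$)
$\left(Y + D\right) J = \left(- \frac{629}{6252} + 512\right) i \sqrt{901} = \frac{3200395 i \sqrt{901}}{6252}$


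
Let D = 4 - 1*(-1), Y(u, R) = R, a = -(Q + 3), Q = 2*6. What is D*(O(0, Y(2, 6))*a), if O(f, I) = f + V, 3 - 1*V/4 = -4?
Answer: -2100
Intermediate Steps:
Q = 12
V = 28 (V = 12 - 4*(-4) = 12 + 16 = 28)
a = -15 (a = -(12 + 3) = -1*15 = -15)
O(f, I) = 28 + f (O(f, I) = f + 28 = 28 + f)
D = 5 (D = 4 + 1 = 5)
D*(O(0, Y(2, 6))*a) = 5*((28 + 0)*(-15)) = 5*(28*(-15)) = 5*(-420) = -2100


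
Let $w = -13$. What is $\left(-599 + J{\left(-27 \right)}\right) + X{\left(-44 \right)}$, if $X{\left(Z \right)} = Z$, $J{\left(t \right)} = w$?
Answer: $-656$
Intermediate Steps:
$J{\left(t \right)} = -13$
$\left(-599 + J{\left(-27 \right)}\right) + X{\left(-44 \right)} = \left(-599 - 13\right) - 44 = -612 - 44 = -656$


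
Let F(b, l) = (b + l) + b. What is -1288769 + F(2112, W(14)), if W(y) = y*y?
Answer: -1284349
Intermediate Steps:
W(y) = y²
F(b, l) = l + 2*b
-1288769 + F(2112, W(14)) = -1288769 + (14² + 2*2112) = -1288769 + (196 + 4224) = -1288769 + 4420 = -1284349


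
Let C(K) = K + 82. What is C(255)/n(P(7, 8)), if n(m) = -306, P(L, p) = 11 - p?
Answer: -337/306 ≈ -1.1013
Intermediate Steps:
C(K) = 82 + K
C(255)/n(P(7, 8)) = (82 + 255)/(-306) = 337*(-1/306) = -337/306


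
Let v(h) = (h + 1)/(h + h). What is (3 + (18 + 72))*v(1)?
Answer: 93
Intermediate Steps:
v(h) = (1 + h)/(2*h) (v(h) = (1 + h)/((2*h)) = (1 + h)*(1/(2*h)) = (1 + h)/(2*h))
(3 + (18 + 72))*v(1) = (3 + (18 + 72))*((1/2)*(1 + 1)/1) = (3 + 90)*((1/2)*1*2) = 93*1 = 93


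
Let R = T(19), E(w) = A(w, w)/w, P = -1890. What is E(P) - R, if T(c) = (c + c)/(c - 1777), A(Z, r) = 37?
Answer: 1129/553770 ≈ 0.0020388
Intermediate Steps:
E(w) = 37/w
T(c) = 2*c/(-1777 + c) (T(c) = (2*c)/(-1777 + c) = 2*c/(-1777 + c))
R = -19/879 (R = 2*19/(-1777 + 19) = 2*19/(-1758) = 2*19*(-1/1758) = -19/879 ≈ -0.021615)
E(P) - R = 37/(-1890) - 1*(-19/879) = 37*(-1/1890) + 19/879 = -37/1890 + 19/879 = 1129/553770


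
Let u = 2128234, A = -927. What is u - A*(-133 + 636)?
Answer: 2594515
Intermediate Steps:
u - A*(-133 + 636) = 2128234 - (-927)*(-133 + 636) = 2128234 - (-927)*503 = 2128234 - 1*(-466281) = 2128234 + 466281 = 2594515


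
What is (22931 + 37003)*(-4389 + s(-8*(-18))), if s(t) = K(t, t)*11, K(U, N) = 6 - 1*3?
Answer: -261072504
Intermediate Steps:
K(U, N) = 3 (K(U, N) = 6 - 3 = 3)
s(t) = 33 (s(t) = 3*11 = 33)
(22931 + 37003)*(-4389 + s(-8*(-18))) = (22931 + 37003)*(-4389 + 33) = 59934*(-4356) = -261072504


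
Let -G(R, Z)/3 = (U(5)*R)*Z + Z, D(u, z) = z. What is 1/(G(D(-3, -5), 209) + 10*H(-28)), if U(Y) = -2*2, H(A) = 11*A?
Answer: -1/16247 ≈ -6.1550e-5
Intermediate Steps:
U(Y) = -4
G(R, Z) = -3*Z + 12*R*Z (G(R, Z) = -3*((-4*R)*Z + Z) = -3*(-4*R*Z + Z) = -3*(Z - 4*R*Z) = -3*Z + 12*R*Z)
1/(G(D(-3, -5), 209) + 10*H(-28)) = 1/(3*209*(-1 + 4*(-5)) + 10*(11*(-28))) = 1/(3*209*(-1 - 20) + 10*(-308)) = 1/(3*209*(-21) - 3080) = 1/(-13167 - 3080) = 1/(-16247) = -1/16247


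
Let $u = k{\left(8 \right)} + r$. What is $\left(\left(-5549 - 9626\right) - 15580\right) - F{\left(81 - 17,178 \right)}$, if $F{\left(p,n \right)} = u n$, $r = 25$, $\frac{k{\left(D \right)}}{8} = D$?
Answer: $-46597$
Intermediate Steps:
$k{\left(D \right)} = 8 D$
$u = 89$ ($u = 8 \cdot 8 + 25 = 64 + 25 = 89$)
$F{\left(p,n \right)} = 89 n$
$\left(\left(-5549 - 9626\right) - 15580\right) - F{\left(81 - 17,178 \right)} = \left(\left(-5549 - 9626\right) - 15580\right) - 89 \cdot 178 = \left(-15175 - 15580\right) - 15842 = -30755 - 15842 = -46597$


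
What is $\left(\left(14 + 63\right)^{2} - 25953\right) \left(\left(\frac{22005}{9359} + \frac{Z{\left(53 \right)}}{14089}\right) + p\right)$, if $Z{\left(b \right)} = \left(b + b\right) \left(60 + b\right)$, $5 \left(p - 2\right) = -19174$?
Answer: $\frac{50557281707401496}{659294755} \approx 7.6684 \cdot 10^{7}$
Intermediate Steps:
$p = - \frac{19164}{5}$ ($p = 2 + \frac{1}{5} \left(-19174\right) = 2 - \frac{19174}{5} = - \frac{19164}{5} \approx -3832.8$)
$Z{\left(b \right)} = 2 b \left(60 + b\right)$
$\left(\left(14 + 63\right)^{2} - 25953\right) \left(\left(\frac{22005}{9359} + \frac{Z{\left(53 \right)}}{14089}\right) + p\right) = \left(\left(14 + 63\right)^{2} - 25953\right) \left(\left(\frac{22005}{9359} + \frac{2 \cdot 53 \left(60 + 53\right)}{14089}\right) - \frac{19164}{5}\right) = \left(77^{2} - 25953\right) \left(\left(22005 \cdot \frac{1}{9359} + 2 \cdot 53 \cdot 113 \cdot \frac{1}{14089}\right) - \frac{19164}{5}\right) = \left(5929 - 25953\right) \left(\left(\frac{22005}{9359} + 11978 \cdot \frac{1}{14089}\right) - \frac{19164}{5}\right) = - 20024 \left(\left(\frac{22005}{9359} + \frac{11978}{14089}\right) - \frac{19164}{5}\right) = - 20024 \left(\frac{422130547}{131858951} - \frac{19164}{5}\right) = \left(-20024\right) \left(- \frac{2524834284229}{659294755}\right) = \frac{50557281707401496}{659294755}$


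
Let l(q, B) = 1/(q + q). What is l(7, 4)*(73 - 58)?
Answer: 15/14 ≈ 1.0714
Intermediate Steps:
l(q, B) = 1/(2*q)
l(7, 4)*(73 - 58) = ((½)/7)*(73 - 58) = ((½)*(⅐))*15 = (1/14)*15 = 15/14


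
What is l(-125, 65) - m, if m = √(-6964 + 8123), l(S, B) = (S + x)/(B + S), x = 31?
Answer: 47/30 - √1159 ≈ -32.477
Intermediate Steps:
l(S, B) = (31 + S)/(B + S) (l(S, B) = (S + 31)/(B + S) = (31 + S)/(B + S))
m = √1159 ≈ 34.044
l(-125, 65) - m = (31 - 125)/(65 - 125) - √1159 = -94/(-60) - √1159 = -1/60*(-94) - √1159 = 47/30 - √1159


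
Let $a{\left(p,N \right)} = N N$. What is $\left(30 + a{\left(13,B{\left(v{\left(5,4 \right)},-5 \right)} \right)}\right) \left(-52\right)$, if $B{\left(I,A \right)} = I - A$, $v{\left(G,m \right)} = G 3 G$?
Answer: $-334360$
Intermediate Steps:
$v{\left(G,m \right)} = 3 G^{2}$ ($v{\left(G,m \right)} = 3 G G = 3 G^{2}$)
$a{\left(p,N \right)} = N^{2}$
$\left(30 + a{\left(13,B{\left(v{\left(5,4 \right)},-5 \right)} \right)}\right) \left(-52\right) = \left(30 + \left(3 \cdot 5^{2} - -5\right)^{2}\right) \left(-52\right) = \left(30 + \left(3 \cdot 25 + 5\right)^{2}\right) \left(-52\right) = \left(30 + \left(75 + 5\right)^{2}\right) \left(-52\right) = \left(30 + 80^{2}\right) \left(-52\right) = \left(30 + 6400\right) \left(-52\right) = 6430 \left(-52\right) = -334360$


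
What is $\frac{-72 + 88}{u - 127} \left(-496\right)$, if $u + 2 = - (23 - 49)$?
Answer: $\frac{7936}{103} \approx 77.049$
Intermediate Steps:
$u = 24$ ($u = -2 - \left(23 - 49\right) = -2 - -26 = -2 + 26 = 24$)
$\frac{-72 + 88}{u - 127} \left(-496\right) = \frac{-72 + 88}{24 - 127} \left(-496\right) = \frac{16}{-103} \left(-496\right) = 16 \left(- \frac{1}{103}\right) \left(-496\right) = \left(- \frac{16}{103}\right) \left(-496\right) = \frac{7936}{103}$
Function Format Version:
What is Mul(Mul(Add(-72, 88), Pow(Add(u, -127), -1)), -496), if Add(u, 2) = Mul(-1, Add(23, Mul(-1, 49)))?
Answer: Rational(7936, 103) ≈ 77.049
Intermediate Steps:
u = 24 (u = Add(-2, Mul(-1, Add(23, Mul(-1, 49)))) = Add(-2, Mul(-1, Add(23, -49))) = Add(-2, Mul(-1, -26)) = Add(-2, 26) = 24)
Mul(Mul(Add(-72, 88), Pow(Add(u, -127), -1)), -496) = Mul(Mul(Add(-72, 88), Pow(Add(24, -127), -1)), -496) = Mul(Mul(16, Pow(-103, -1)), -496) = Mul(Mul(16, Rational(-1, 103)), -496) = Mul(Rational(-16, 103), -496) = Rational(7936, 103)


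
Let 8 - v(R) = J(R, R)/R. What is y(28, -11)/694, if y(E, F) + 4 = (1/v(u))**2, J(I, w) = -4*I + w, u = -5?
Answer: -483/83974 ≈ -0.0057518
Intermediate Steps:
J(I, w) = w - 4*I
v(R) = 11 (v(R) = 8 - (R - 4*R)/R = 8 - (-3*R)/R = 8 - 1*(-3) = 8 + 3 = 11)
y(E, F) = -483/121 (y(E, F) = -4 + (1/11)**2 = -4 + 1/121 = -483/121)
y(28, -11)/694 = -483/121/694 = -483/121*1/694 = -483/83974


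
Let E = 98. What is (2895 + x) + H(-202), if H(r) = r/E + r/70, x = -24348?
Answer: -5257197/245 ≈ -21458.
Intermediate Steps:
H(r) = 6*r/245 (H(r) = r/98 + r/70 = 6*r/245)
(2895 + x) + H(-202) = (2895 - 24348) + (6/245)*(-202) = -21453 - 1212/245 = -5257197/245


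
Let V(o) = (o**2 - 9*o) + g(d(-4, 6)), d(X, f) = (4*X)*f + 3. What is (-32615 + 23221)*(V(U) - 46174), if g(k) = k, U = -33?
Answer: 421612114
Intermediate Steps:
d(X, f) = 3 + 4*X*f (d(X, f) = 4*X*f + 3 = 3 + 4*X*f)
V(o) = -93 + o**2 - 9*o (V(o) = (o**2 - 9*o) + (3 + 4*(-4)*6) = (o**2 - 9*o) + (3 - 96) = (o**2 - 9*o) - 93 = -93 + o**2 - 9*o)
(-32615 + 23221)*(V(U) - 46174) = (-32615 + 23221)*((-93 + (-33)**2 - 9*(-33)) - 46174) = -9394*((-93 + 1089 + 297) - 46174) = -9394*(1293 - 46174) = -9394*(-44881) = 421612114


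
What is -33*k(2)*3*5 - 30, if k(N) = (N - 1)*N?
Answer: -1020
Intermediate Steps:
k(N) = N*(-1 + N) (k(N) = (-1 + N)*N = N*(-1 + N))
-33*k(2)*3*5 - 30 = -33*(2*(-1 + 2))*3*5 - 30 = -33*(2*1)*3*5 - 30 = -33*2*3*5 - 30 = -198*5 - 30 = -33*30 - 30 = -990 - 30 = -1020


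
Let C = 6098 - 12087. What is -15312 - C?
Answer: -9323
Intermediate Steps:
C = -5989
-15312 - C = -15312 - 1*(-5989) = -15312 + 5989 = -9323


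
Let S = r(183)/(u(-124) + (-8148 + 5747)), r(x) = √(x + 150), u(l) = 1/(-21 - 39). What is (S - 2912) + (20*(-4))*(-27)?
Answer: -752 - 180*√37/144061 ≈ -752.01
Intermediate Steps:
u(l) = -1/60 (u(l) = 1/(-60) = -1/60)
r(x) = √(150 + x)
S = -180*√37/144061 (S = √(150 + 183)/(-1/60 + (-8148 + 5747)) = √333/(-1/60 - 2401) = (3*√37)/(-144061/60) = (3*√37)*(-60/144061) = -180*√37/144061 ≈ -0.0076002)
(S - 2912) + (20*(-4))*(-27) = (-180*√37/144061 - 2912) + (20*(-4))*(-27) = (-2912 - 180*√37/144061) - 80*(-27) = (-2912 - 180*√37/144061) + 2160 = -752 - 180*√37/144061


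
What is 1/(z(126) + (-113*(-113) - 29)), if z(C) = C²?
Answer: 1/28616 ≈ 3.4945e-5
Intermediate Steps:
1/(z(126) + (-113*(-113) - 29)) = 1/(126² + (-113*(-113) - 29)) = 1/(15876 + (12769 - 29)) = 1/(15876 + 12740) = 1/28616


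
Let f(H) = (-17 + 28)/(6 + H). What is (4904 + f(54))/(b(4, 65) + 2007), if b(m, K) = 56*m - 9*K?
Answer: 294251/98760 ≈ 2.9795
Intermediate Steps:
b(m, K) = -9*K + 56*m
f(H) = 11/(6 + H)
(4904 + f(54))/(b(4, 65) + 2007) = (4904 + 11/(6 + 54))/((-9*65 + 56*4) + 2007) = (4904 + 11/60)/((-585 + 224) + 2007) = (4904 + 11*(1/60))/(-361 + 2007) = (4904 + 11/60)/1646 = (294251/60)*(1/1646) = 294251/98760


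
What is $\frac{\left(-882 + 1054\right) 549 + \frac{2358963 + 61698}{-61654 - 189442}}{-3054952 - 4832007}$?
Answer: $- \frac{23708072427}{1980383857064} \approx -0.011971$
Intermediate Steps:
$\frac{\left(-882 + 1054\right) 549 + \frac{2358963 + 61698}{-61654 - 189442}}{-3054952 - 4832007} = \frac{172 \cdot 549 + \frac{2420661}{-251096}}{-7886959} = \left(94428 + 2420661 \left(- \frac{1}{251096}\right)\right) \left(- \frac{1}{7886959}\right) = \left(94428 - \frac{2420661}{251096}\right) \left(- \frac{1}{7886959}\right) = \frac{23708072427}{251096} \left(- \frac{1}{7886959}\right) = - \frac{23708072427}{1980383857064}$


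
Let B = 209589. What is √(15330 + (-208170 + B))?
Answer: 3*√1861 ≈ 129.42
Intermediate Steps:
√(15330 + (-208170 + B)) = √(15330 + (-208170 + 209589)) = √(15330 + 1419) = √16749 = 3*√1861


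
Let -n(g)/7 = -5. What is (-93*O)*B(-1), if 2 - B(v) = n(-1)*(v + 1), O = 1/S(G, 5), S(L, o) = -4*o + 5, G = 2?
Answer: 62/5 ≈ 12.400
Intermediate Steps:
S(L, o) = 5 - 4*o
n(g) = 35 (n(g) = -7*(-5) = 35)
O = -1/15 (O = 1/(5 - 4*5) = 1/(5 - 20) = 1/(-15) = -1/15 ≈ -0.066667)
B(v) = -33 - 35*v (B(v) = 2 - 35*(v + 1) = 2 - 35*(1 + v) = 2 - (35 + 35*v) = 2 + (-35 - 35*v) = -33 - 35*v)
(-93*O)*B(-1) = (-93*(-1/15))*(-33 - 35*(-1)) = 31*(-33 + 35)/5 = (31/5)*2 = 62/5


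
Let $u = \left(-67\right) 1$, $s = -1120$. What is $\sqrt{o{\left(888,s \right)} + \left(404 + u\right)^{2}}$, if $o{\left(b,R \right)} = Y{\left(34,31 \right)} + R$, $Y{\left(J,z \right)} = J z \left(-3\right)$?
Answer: $3 \sqrt{12143} \approx 330.59$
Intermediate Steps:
$Y{\left(J,z \right)} = - 3 J z$
$o{\left(b,R \right)} = -3162 + R$ ($o{\left(b,R \right)} = \left(-3\right) 34 \cdot 31 + R = -3162 + R$)
$u = -67$
$\sqrt{o{\left(888,s \right)} + \left(404 + u\right)^{2}} = \sqrt{\left(-3162 - 1120\right) + \left(404 - 67\right)^{2}} = \sqrt{-4282 + 337^{2}} = \sqrt{-4282 + 113569} = \sqrt{109287} = 3 \sqrt{12143}$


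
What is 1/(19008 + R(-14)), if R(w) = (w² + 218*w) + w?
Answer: 1/16138 ≈ 6.1966e-5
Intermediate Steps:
R(w) = w² + 219*w
1/(19008 + R(-14)) = 1/(19008 - 14*(219 - 14)) = 1/(19008 - 14*205) = 1/(19008 - 2870) = 1/16138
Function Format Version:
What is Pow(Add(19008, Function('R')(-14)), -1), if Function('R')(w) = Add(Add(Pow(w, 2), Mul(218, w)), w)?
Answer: Rational(1, 16138) ≈ 6.1966e-5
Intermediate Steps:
Function('R')(w) = Add(Pow(w, 2), Mul(219, w))
Pow(Add(19008, Function('R')(-14)), -1) = Pow(Add(19008, Mul(-14, Add(219, -14))), -1) = Pow(Add(19008, Mul(-14, 205)), -1) = Pow(Add(19008, -2870), -1) = Pow(16138, -1) = Rational(1, 16138)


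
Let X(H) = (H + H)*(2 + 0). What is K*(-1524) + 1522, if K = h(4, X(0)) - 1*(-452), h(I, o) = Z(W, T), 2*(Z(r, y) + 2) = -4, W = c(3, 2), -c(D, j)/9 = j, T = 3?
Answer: -681230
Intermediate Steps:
c(D, j) = -9*j
W = -18 (W = -9*2 = -18)
Z(r, y) = -4 (Z(r, y) = -2 + (1/2)*(-4) = -2 - 2 = -4)
X(H) = 4*H (X(H) = (2*H)*2 = 4*H)
h(I, o) = -4
K = 448 (K = -4 - 1*(-452) = -4 + 452 = 448)
K*(-1524) + 1522 = 448*(-1524) + 1522 = -682752 + 1522 = -681230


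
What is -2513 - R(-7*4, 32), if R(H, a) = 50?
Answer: -2563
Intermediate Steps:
-2513 - R(-7*4, 32) = -2513 - 1*50 = -2513 - 50 = -2563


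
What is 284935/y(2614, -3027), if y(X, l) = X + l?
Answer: -40705/59 ≈ -689.92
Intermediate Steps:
284935/y(2614, -3027) = 284935/(2614 - 3027) = 284935/(-413) = 284935*(-1/413) = -40705/59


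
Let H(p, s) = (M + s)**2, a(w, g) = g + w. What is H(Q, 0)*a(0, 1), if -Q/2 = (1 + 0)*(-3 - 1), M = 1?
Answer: 1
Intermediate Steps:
Q = 8 (Q = -2*(1 + 0)*(-3 - 1) = -2*(-4) = 8)
H(p, s) = (1 + s)**2
H(Q, 0)*a(0, 1) = (1 + 0)**2*(1 + 0) = 1**2*1 = 1*1 = 1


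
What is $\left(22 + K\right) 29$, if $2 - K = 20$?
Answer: $116$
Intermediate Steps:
$K = -18$ ($K = 2 - 20 = -18$)
$\left(22 + K\right) 29 = \left(22 - 18\right) 29 = 4 \cdot 29 = 116$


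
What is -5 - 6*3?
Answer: -23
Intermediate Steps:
-5 - 6*3 = -5 - 18 = -23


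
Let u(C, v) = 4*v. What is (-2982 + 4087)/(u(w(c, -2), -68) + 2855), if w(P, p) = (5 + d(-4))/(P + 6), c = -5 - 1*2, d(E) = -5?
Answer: 1105/2583 ≈ 0.42780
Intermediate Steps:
c = -7 (c = -5 - 2 = -7)
w(P, p) = 0 (w(P, p) = (5 - 5)/(P + 6) = 0/(6 + P) = 0)
(-2982 + 4087)/(u(w(c, -2), -68) + 2855) = (-2982 + 4087)/(4*(-68) + 2855) = 1105/(-272 + 2855) = 1105/2583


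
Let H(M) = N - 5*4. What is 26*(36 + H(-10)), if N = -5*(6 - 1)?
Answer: -234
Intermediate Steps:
N = -25 (N = -5*5 = -25)
H(M) = -45 (H(M) = -25 - 5*4 = -25 - 20 = -45)
26*(36 + H(-10)) = 26*(36 - 45) = 26*(-9) = -234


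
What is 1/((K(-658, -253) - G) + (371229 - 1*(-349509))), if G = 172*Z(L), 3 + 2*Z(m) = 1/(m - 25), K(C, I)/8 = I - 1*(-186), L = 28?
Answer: 3/2161294 ≈ 1.3881e-6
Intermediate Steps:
K(C, I) = 1488 + 8*I (K(C, I) = 8*(I - 1*(-186)) = 8*(I + 186) = 8*(186 + I) = 1488 + 8*I)
Z(m) = -3/2 + 1/(2*(-25 + m)) (Z(m) = -3/2 + 1/(2*(m - 25)) = -3/2 + 1/(2*(-25 + m)))
G = -688/3 (G = 172*((76 - 3*28)/(2*(-25 + 28))) = 172*((1/2)*(76 - 84)/3) = 172*((1/2)*(1/3)*(-8)) = 172*(-4/3) = -688/3 ≈ -229.33)
1/((K(-658, -253) - G) + (371229 - 1*(-349509))) = 1/(((1488 + 8*(-253)) - 1*(-688/3)) + (371229 - 1*(-349509))) = 1/(((1488 - 2024) + 688/3) + (371229 + 349509)) = 1/((-536 + 688/3) + 720738) = 1/(-920/3 + 720738) = 1/(2161294/3) = 3/2161294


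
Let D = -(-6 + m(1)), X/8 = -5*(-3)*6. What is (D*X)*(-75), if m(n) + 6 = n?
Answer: -594000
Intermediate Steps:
m(n) = -6 + n
X = 720 (X = 8*(-5*(-3)*6) = 8*(15*6) = 8*90 = 720)
D = 11 (D = -(-6 + (-6 + 1)) = -(-6 - 5) = -1*(-11) = 11)
(D*X)*(-75) = (11*720)*(-75) = 7920*(-75) = -594000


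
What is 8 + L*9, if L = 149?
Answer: 1349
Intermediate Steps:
8 + L*9 = 8 + 149*9 = 8 + 1341 = 1349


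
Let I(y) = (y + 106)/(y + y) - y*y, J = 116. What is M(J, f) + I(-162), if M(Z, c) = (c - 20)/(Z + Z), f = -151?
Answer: -493187851/18792 ≈ -26245.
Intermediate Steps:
M(Z, c) = (-20 + c)/(2*Z) (M(Z, c) = (-20 + c)/((2*Z)) = (-20 + c)*(1/(2*Z)) = (-20 + c)/(2*Z))
I(y) = -y**2 + (106 + y)/(2*y) (I(y) = (106 + y)/((2*y)) - y**2 = (106 + y)*(1/(2*y)) - y**2 = (106 + y)/(2*y) - y**2 = -y**2 + (106 + y)/(2*y))
M(J, f) + I(-162) = (1/2)*(-20 - 151)/116 + (53 + (1/2)*(-162) - 1*(-162)**3)/(-162) = (1/2)*(1/116)*(-171) - (53 - 81 - 1*(-4251528))/162 = -171/232 - (53 - 81 + 4251528)/162 = -171/232 - 1/162*4251500 = -171/232 - 2125750/81 = -493187851/18792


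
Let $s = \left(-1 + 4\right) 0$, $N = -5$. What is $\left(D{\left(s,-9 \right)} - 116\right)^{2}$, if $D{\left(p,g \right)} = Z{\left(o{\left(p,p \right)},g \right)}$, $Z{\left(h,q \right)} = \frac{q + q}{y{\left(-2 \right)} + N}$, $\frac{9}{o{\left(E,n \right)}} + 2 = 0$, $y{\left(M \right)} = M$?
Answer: $\frac{630436}{49} \approx 12866.0$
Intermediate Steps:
$o{\left(E,n \right)} = - \frac{9}{2}$ ($o{\left(E,n \right)} = \frac{9}{-2 + 0} = \frac{9}{-2} = 9 \left(- \frac{1}{2}\right) = - \frac{9}{2}$)
$s = 0$ ($s = 3 \cdot 0 = 0$)
$Z{\left(h,q \right)} = - \frac{2 q}{7}$ ($Z{\left(h,q \right)} = \frac{q + q}{-2 - 5} = \frac{2 q}{-7} = 2 q \left(- \frac{1}{7}\right) = - \frac{2 q}{7}$)
$D{\left(p,g \right)} = - \frac{2 g}{7}$
$\left(D{\left(s,-9 \right)} - 116\right)^{2} = \left(\left(- \frac{2}{7}\right) \left(-9\right) - 116\right)^{2} = \left(\frac{18}{7} - 116\right)^{2} = \left(- \frac{794}{7}\right)^{2} = \frac{630436}{49}$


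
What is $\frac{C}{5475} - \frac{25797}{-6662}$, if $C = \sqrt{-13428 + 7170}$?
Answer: $\frac{25797}{6662} + \frac{i \sqrt{6258}}{5475} \approx 3.8723 + 0.014449 i$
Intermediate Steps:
$C = i \sqrt{6258}$ ($C = \sqrt{-6258} = i \sqrt{6258} \approx 79.108 i$)
$\frac{C}{5475} - \frac{25797}{-6662} = \frac{i \sqrt{6258}}{5475} - \frac{25797}{-6662} = i \sqrt{6258} \cdot \frac{1}{5475} - - \frac{25797}{6662} = \frac{i \sqrt{6258}}{5475} + \frac{25797}{6662} = \frac{25797}{6662} + \frac{i \sqrt{6258}}{5475}$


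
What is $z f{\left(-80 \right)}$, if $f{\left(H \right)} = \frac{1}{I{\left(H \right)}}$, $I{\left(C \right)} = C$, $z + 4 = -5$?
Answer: $\frac{9}{80} \approx 0.1125$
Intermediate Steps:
$z = -9$ ($z = -4 - 5 = -9$)
$f{\left(H \right)} = \frac{1}{H}$
$z f{\left(-80 \right)} = - \frac{9}{-80} = \left(-9\right) \left(- \frac{1}{80}\right) = \frac{9}{80}$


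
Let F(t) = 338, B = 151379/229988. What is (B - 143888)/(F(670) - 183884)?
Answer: 33092361965/42213377448 ≈ 0.78393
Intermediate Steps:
B = 151379/229988 (B = 151379*(1/229988) = 151379/229988 ≈ 0.65820)
(B - 143888)/(F(670) - 183884) = (151379/229988 - 143888)/(338 - 183884) = -33092361965/229988/(-183546) = -33092361965/229988*(-1/183546) = 33092361965/42213377448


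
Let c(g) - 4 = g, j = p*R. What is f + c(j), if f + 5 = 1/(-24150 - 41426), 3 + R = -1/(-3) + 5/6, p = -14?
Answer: 4852621/196728 ≈ 24.667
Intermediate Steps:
R = -11/6 (R = -3 + (-1/(-3) + 5/6) = -3 + (-1*(-⅓) + 5*(⅙)) = -3 + (⅓ + ⅚) = -3 + 7/6 = -11/6 ≈ -1.8333)
j = 77/3 (j = -14*(-11/6) = 77/3 ≈ 25.667)
c(g) = 4 + g
f = -327881/65576 (f = -5 + 1/(-24150 - 41426) = -5 + 1/(-65576) = -5 - 1/65576 = -327881/65576 ≈ -5.0000)
f + c(j) = -327881/65576 + (4 + 77/3) = -327881/65576 + 89/3 = 4852621/196728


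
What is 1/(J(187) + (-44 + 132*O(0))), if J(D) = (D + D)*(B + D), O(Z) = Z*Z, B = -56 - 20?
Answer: 1/41470 ≈ 2.4114e-5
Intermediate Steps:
B = -76
O(Z) = Z**2
J(D) = 2*D*(-76 + D) (J(D) = (D + D)*(-76 + D) = (2*D)*(-76 + D) = 2*D*(-76 + D))
1/(J(187) + (-44 + 132*O(0))) = 1/(2*187*(-76 + 187) + (-44 + 132*0**2)) = 1/(2*187*111 + (-44 + 132*0)) = 1/(41514 + (-44 + 0)) = 1/(41514 - 44) = 1/41470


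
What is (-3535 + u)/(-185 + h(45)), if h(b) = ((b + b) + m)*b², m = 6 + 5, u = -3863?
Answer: -3699/102170 ≈ -0.036204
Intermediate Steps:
m = 11
h(b) = b²*(11 + 2*b) (h(b) = ((b + b) + 11)*b² = (2*b + 11)*b² = (11 + 2*b)*b² = b²*(11 + 2*b))
(-3535 + u)/(-185 + h(45)) = (-3535 - 3863)/(-185 + 45²*(11 + 2*45)) = -7398/(-185 + 2025*(11 + 90)) = -7398/(-185 + 2025*101) = -7398/(-185 + 204525) = -7398/204340 = -7398*1/204340 = -3699/102170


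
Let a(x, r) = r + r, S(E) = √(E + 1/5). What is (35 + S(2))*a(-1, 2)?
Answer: 140 + 4*√55/5 ≈ 145.93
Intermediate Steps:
S(E) = √(⅕ + E) (S(E) = √(E + ⅕) = √(⅕ + E))
a(x, r) = 2*r
(35 + S(2))*a(-1, 2) = (35 + √(5 + 25*2)/5)*(2*2) = (35 + √(5 + 50)/5)*4 = (35 + √55/5)*4 = 140 + 4*√55/5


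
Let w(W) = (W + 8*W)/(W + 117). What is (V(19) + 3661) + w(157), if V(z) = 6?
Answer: 1006171/274 ≈ 3672.2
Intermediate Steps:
w(W) = 9*W/(117 + W) (w(W) = (9*W)/(117 + W) = 9*W/(117 + W))
(V(19) + 3661) + w(157) = (6 + 3661) + 9*157/(117 + 157) = 3667 + 9*157/274 = 3667 + 9*157*(1/274) = 3667 + 1413/274 = 1006171/274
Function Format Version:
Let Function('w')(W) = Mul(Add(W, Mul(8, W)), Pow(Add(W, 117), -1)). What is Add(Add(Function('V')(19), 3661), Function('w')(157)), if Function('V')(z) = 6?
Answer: Rational(1006171, 274) ≈ 3672.2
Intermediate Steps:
Function('w')(W) = Mul(9, W, Pow(Add(117, W), -1)) (Function('w')(W) = Mul(Mul(9, W), Pow(Add(117, W), -1)) = Mul(9, W, Pow(Add(117, W), -1)))
Add(Add(Function('V')(19), 3661), Function('w')(157)) = Add(Add(6, 3661), Mul(9, 157, Pow(Add(117, 157), -1))) = Add(3667, Mul(9, 157, Pow(274, -1))) = Add(3667, Mul(9, 157, Rational(1, 274))) = Add(3667, Rational(1413, 274)) = Rational(1006171, 274)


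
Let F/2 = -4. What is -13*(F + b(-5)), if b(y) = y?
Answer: 169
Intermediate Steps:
F = -8 (F = 2*(-4) = -8)
-13*(F + b(-5)) = -13*(-8 - 5) = -13*(-13) = 169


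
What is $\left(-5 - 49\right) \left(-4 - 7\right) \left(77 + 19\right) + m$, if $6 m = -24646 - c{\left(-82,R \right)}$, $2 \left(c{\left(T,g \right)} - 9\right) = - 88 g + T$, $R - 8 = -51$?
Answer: $\frac{157819}{3} \approx 52606.0$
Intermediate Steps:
$R = -43$ ($R = 8 - 51 = -43$)
$c{\left(T,g \right)} = 9 + \frac{T}{2} - 44 g$ ($c{\left(T,g \right)} = 9 + \frac{- 88 g + T}{2} = 9 + \frac{T - 88 g}{2} = 9 + \left(\frac{T}{2} - 44 g\right) = 9 + \frac{T}{2} - 44 g$)
$m = - \frac{13253}{3}$ ($m = \frac{-24646 - \left(9 + \frac{1}{2} \left(-82\right) - -1892\right)}{6} = \frac{-24646 - \left(9 - 41 + 1892\right)}{6} = \frac{-24646 - 1860}{6} = \frac{1}{6} \left(-26506\right) = - \frac{13253}{3} \approx -4417.7$)
$\left(-5 - 49\right) \left(-4 - 7\right) \left(77 + 19\right) + m = \left(-5 - 49\right) \left(-4 - 7\right) \left(77 + 19\right) - \frac{13253}{3} = \left(-54\right) \left(-11\right) 96 - \frac{13253}{3} = 594 \cdot 96 - \frac{13253}{3} = 57024 - \frac{13253}{3} = \frac{157819}{3}$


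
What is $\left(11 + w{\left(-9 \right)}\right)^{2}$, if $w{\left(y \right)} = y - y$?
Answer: $121$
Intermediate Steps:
$w{\left(y \right)} = 0$
$\left(11 + w{\left(-9 \right)}\right)^{2} = \left(11 + 0\right)^{2} = 11^{2} = 121$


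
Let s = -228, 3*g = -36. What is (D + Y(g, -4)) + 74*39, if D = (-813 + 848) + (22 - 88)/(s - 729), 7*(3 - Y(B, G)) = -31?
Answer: 594485/203 ≈ 2928.5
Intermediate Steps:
g = -12 (g = (⅓)*(-36) = -12)
Y(B, G) = 52/7 (Y(B, G) = 3 - ⅐*(-31) = 3 + 31/7 = 52/7)
D = 1017/29 (D = (-813 + 848) + (22 - 88)/(-228 - 729) = 35 - 66/(-957) = 35 - 66*(-1/957) = 35 + 2/29 = 1017/29 ≈ 35.069)
(D + Y(g, -4)) + 74*39 = (1017/29 + 52/7) + 74*39 = 8627/203 + 2886 = 594485/203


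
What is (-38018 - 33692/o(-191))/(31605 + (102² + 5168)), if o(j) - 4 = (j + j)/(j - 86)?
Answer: -32989752/35146865 ≈ -0.93863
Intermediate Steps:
o(j) = 4 + 2*j/(-86 + j) (o(j) = 4 + (j + j)/(j - 86) = 4 + (2*j)/(-86 + j) = 4 + 2*j/(-86 + j))
(-38018 - 33692/o(-191))/(31605 + (102² + 5168)) = (-38018 - 33692*(-86 - 191)/(2*(-172 + 3*(-191))))/(31605 + (102² + 5168)) = (-38018 - 33692*(-277/(2*(-172 - 573))))/(31605 + (10404 + 5168)) = (-38018 - 33692/(2*(-1/277)*(-745)))/(31605 + 15572) = (-38018 - 33692/1490/277)/47177 = (-38018 - 33692*277/1490)*(1/47177) = (-38018 - 4666342/745)*(1/47177) = -32989752/745*1/47177 = -32989752/35146865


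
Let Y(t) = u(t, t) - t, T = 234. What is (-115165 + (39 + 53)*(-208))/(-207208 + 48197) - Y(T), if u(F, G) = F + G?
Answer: -37074273/159011 ≈ -233.16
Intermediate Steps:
Y(t) = t (Y(t) = (t + t) - t = 2*t - t = t)
(-115165 + (39 + 53)*(-208))/(-207208 + 48197) - Y(T) = (-115165 + (39 + 53)*(-208))/(-207208 + 48197) - 1*234 = (-115165 + 92*(-208))/(-159011) - 234 = (-115165 - 19136)*(-1/159011) - 234 = -134301*(-1/159011) - 234 = 134301/159011 - 234 = -37074273/159011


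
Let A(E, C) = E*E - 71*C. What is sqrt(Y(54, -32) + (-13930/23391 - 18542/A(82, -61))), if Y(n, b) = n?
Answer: sqrt(42702097280467790)/28731945 ≈ 7.1922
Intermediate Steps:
A(E, C) = E**2 - 71*C
sqrt(Y(54, -32) + (-13930/23391 - 18542/A(82, -61))) = sqrt(54 + (-13930/23391 - 18542/(82**2 - 71*(-61)))) = sqrt(54 + (-13930*1/23391 - 18542/(6724 + 4331))) = sqrt(54 + (-13930/23391 - 18542/11055)) = sqrt(54 - 195904024/86195835) = sqrt(4458671066/86195835) = sqrt(42702097280467790)/28731945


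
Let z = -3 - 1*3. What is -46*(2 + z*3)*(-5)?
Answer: -3680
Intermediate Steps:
z = -6 (z = -3 - 3 = -6)
-46*(2 + z*3)*(-5) = -46*(2 - 6*3)*(-5) = -46*(2 - 18)*(-5) = -46*(-16)*(-5) = 736*(-5) = -3680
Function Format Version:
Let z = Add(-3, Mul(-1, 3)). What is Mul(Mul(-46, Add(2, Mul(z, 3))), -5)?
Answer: -3680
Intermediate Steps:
z = -6 (z = Add(-3, -3) = -6)
Mul(Mul(-46, Add(2, Mul(z, 3))), -5) = Mul(Mul(-46, Add(2, Mul(-6, 3))), -5) = Mul(Mul(-46, Add(2, -18)), -5) = Mul(Mul(-46, -16), -5) = Mul(736, -5) = -3680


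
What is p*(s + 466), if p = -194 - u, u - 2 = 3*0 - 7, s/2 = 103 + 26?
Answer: -136836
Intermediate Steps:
s = 258 (s = 2*(103 + 26) = 2*129 = 258)
u = -5 (u = 2 + (3*0 - 7) = 2 + (0 - 7) = 2 - 7 = -5)
p = -189 (p = -194 - 1*(-5) = -194 + 5 = -189)
p*(s + 466) = -189*(258 + 466) = -189*724 = -136836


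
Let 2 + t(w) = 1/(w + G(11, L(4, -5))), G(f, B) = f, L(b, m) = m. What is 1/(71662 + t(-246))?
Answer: 235/16840099 ≈ 1.3955e-5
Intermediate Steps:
t(w) = -2 + 1/(11 + w) (t(w) = -2 + 1/(w + 11) = -2 + 1/(11 + w))
1/(71662 + t(-246)) = 1/(71662 + (-21 - 2*(-246))/(11 - 246)) = 1/(71662 + (-21 + 492)/(-235)) = 1/(71662 - 1/235*471) = 1/(71662 - 471/235) = 1/(16840099/235) = 235/16840099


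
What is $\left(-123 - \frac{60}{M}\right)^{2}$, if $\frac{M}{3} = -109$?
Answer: $\frac{179211769}{11881} \approx 15084.0$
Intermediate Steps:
$M = -327$ ($M = 3 \left(-109\right) = -327$)
$\left(-123 - \frac{60}{M}\right)^{2} = \left(-123 - \frac{60}{-327}\right)^{2} = \left(-123 - - \frac{20}{109}\right)^{2} = \left(-123 + \frac{20}{109}\right)^{2} = \left(- \frac{13387}{109}\right)^{2} = \frac{179211769}{11881}$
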